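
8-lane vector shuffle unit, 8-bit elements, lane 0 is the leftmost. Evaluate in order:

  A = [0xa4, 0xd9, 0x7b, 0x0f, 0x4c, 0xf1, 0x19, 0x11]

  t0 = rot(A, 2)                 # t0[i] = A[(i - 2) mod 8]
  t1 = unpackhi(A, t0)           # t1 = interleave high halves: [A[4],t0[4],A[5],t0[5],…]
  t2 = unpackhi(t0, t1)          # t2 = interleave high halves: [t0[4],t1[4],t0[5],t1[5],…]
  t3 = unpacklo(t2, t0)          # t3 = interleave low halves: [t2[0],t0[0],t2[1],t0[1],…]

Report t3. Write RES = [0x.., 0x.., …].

RES = [0x7b, 0x19, 0x19, 0x11, 0x0f, 0xa4, 0x4c, 0xd9]

t0 = [0x19, 0x11, 0xa4, 0xd9, 0x7b, 0x0f, 0x4c, 0xf1]
t1 = [0x4c, 0x7b, 0xf1, 0x0f, 0x19, 0x4c, 0x11, 0xf1]
t2 = [0x7b, 0x19, 0x0f, 0x4c, 0x4c, 0x11, 0xf1, 0xf1]
t3 = [0x7b, 0x19, 0x19, 0x11, 0x0f, 0xa4, 0x4c, 0xd9]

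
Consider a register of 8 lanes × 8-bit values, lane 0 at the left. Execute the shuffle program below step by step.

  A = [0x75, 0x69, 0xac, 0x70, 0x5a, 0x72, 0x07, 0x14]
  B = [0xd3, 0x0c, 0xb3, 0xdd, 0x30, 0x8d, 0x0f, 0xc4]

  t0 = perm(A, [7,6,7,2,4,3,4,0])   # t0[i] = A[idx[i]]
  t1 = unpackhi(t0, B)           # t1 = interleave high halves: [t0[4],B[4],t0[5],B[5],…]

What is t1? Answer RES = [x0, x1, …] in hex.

→ t0 |14|07|14|ac|5a|70|5a|75|
→ t1 |5a|30|70|8d|5a|0f|75|c4|

RES = [ 0x5a  0x30  0x70  0x8d  0x5a  0x0f  0x75  0xc4 ]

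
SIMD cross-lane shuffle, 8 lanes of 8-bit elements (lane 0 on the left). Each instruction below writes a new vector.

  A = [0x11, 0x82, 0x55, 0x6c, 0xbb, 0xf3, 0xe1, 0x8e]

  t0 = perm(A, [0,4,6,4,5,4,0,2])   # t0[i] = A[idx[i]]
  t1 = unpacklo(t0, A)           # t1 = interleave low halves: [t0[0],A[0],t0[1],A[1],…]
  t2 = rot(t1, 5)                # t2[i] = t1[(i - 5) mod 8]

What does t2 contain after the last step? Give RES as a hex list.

  t0: 11 bb e1 bb f3 bb 11 55
  t1: 11 11 bb 82 e1 55 bb 6c
  t2: 82 e1 55 bb 6c 11 11 bb

RES = [0x82, 0xe1, 0x55, 0xbb, 0x6c, 0x11, 0x11, 0xbb]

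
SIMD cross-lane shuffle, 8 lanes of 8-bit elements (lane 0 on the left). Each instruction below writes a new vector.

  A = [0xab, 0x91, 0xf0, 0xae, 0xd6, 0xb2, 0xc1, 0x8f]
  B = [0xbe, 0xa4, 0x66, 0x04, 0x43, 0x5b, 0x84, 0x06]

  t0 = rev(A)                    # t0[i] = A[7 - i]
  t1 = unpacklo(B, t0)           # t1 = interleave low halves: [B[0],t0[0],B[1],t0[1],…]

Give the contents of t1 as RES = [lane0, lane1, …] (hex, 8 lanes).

t0 = [0x8f, 0xc1, 0xb2, 0xd6, 0xae, 0xf0, 0x91, 0xab]
t1 = [0xbe, 0x8f, 0xa4, 0xc1, 0x66, 0xb2, 0x04, 0xd6]

RES = [ 0xbe  0x8f  0xa4  0xc1  0x66  0xb2  0x04  0xd6 ]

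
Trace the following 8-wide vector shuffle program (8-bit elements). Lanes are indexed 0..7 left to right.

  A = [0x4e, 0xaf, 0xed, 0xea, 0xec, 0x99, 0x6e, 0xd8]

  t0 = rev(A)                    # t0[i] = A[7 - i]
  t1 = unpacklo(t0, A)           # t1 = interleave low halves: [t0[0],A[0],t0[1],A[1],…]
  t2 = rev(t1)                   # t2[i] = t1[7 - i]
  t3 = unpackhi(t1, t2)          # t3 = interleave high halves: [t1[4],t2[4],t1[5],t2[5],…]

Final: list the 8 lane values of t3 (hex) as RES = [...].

→ t0 |d8|6e|99|ec|ea|ed|af|4e|
→ t1 |d8|4e|6e|af|99|ed|ec|ea|
→ t2 |ea|ec|ed|99|af|6e|4e|d8|
→ t3 |99|af|ed|6e|ec|4e|ea|d8|

RES = [0x99, 0xaf, 0xed, 0x6e, 0xec, 0x4e, 0xea, 0xd8]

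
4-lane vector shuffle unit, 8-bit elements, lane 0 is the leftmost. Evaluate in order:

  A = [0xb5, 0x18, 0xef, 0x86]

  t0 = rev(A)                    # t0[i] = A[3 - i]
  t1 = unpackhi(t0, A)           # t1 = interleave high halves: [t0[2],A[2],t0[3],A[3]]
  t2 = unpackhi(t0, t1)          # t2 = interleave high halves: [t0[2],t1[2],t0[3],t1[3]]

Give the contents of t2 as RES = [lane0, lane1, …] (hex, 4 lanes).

RES = [0x18, 0xb5, 0xb5, 0x86]

  t0: 86 ef 18 b5
  t1: 18 ef b5 86
  t2: 18 b5 b5 86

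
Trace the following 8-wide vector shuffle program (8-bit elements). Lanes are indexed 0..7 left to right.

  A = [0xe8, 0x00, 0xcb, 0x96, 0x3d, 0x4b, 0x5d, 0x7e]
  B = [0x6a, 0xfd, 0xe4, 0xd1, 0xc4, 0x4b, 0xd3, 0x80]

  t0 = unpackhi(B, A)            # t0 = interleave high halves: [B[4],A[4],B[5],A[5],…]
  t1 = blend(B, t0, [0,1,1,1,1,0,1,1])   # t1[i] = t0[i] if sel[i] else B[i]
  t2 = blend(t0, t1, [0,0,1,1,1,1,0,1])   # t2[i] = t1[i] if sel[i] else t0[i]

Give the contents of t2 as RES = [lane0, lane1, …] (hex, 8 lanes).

t0 = [0xc4, 0x3d, 0x4b, 0x4b, 0xd3, 0x5d, 0x80, 0x7e]
t1 = [0x6a, 0x3d, 0x4b, 0x4b, 0xd3, 0x4b, 0x80, 0x7e]
t2 = [0xc4, 0x3d, 0x4b, 0x4b, 0xd3, 0x4b, 0x80, 0x7e]

RES = [ 0xc4  0x3d  0x4b  0x4b  0xd3  0x4b  0x80  0x7e ]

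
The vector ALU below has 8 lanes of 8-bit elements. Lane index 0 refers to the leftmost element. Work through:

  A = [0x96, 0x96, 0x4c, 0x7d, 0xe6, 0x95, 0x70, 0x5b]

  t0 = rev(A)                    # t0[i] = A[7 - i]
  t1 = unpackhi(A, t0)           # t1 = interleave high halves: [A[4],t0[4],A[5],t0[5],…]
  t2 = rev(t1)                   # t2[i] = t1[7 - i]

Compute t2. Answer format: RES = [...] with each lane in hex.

RES = [ 0x96  0x5b  0x96  0x70  0x4c  0x95  0x7d  0xe6 ]

t0 = [0x5b, 0x70, 0x95, 0xe6, 0x7d, 0x4c, 0x96, 0x96]
t1 = [0xe6, 0x7d, 0x95, 0x4c, 0x70, 0x96, 0x5b, 0x96]
t2 = [0x96, 0x5b, 0x96, 0x70, 0x4c, 0x95, 0x7d, 0xe6]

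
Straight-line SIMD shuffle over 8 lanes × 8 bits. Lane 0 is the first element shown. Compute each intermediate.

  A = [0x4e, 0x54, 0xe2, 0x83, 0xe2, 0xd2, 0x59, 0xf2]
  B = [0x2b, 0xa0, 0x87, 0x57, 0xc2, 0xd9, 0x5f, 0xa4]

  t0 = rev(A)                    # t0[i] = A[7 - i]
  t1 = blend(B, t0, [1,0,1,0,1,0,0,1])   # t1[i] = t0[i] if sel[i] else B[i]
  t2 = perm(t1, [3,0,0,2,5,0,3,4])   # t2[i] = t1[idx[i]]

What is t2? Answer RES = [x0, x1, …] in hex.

  t0: f2 59 d2 e2 83 e2 54 4e
  t1: f2 a0 d2 57 83 d9 5f 4e
  t2: 57 f2 f2 d2 d9 f2 57 83

RES = [ 0x57  0xf2  0xf2  0xd2  0xd9  0xf2  0x57  0x83 ]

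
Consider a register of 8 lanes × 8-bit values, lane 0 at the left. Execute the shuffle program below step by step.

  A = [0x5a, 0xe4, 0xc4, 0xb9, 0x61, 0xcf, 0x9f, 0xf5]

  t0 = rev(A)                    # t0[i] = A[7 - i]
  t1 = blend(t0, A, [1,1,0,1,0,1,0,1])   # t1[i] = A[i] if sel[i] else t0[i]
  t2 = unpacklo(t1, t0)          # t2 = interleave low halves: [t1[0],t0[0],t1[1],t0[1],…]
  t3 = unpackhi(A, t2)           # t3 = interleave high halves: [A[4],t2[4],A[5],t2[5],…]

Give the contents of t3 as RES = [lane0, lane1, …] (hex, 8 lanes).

RES = [0x61, 0xcf, 0xcf, 0xcf, 0x9f, 0xb9, 0xf5, 0x61]

t0 = [0xf5, 0x9f, 0xcf, 0x61, 0xb9, 0xc4, 0xe4, 0x5a]
t1 = [0x5a, 0xe4, 0xcf, 0xb9, 0xb9, 0xcf, 0xe4, 0xf5]
t2 = [0x5a, 0xf5, 0xe4, 0x9f, 0xcf, 0xcf, 0xb9, 0x61]
t3 = [0x61, 0xcf, 0xcf, 0xcf, 0x9f, 0xb9, 0xf5, 0x61]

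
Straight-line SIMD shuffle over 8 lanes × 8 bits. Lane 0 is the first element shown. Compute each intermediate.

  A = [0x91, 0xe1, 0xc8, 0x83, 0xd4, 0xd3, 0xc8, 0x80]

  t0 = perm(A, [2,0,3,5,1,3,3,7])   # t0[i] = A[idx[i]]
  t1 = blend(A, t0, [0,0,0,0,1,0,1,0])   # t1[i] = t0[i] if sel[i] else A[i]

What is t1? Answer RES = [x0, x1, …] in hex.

RES = [ 0x91  0xe1  0xc8  0x83  0xe1  0xd3  0x83  0x80 ]

→ t0 |c8|91|83|d3|e1|83|83|80|
→ t1 |91|e1|c8|83|e1|d3|83|80|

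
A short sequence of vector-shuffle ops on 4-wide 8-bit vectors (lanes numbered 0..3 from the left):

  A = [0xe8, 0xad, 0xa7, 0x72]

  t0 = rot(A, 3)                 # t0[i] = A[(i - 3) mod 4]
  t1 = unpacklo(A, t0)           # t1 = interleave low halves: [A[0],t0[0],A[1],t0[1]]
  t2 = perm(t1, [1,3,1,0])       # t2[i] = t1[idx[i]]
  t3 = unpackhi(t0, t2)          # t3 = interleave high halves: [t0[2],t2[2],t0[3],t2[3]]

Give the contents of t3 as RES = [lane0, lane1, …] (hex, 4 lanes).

→ t0 |ad|a7|72|e8|
→ t1 |e8|ad|ad|a7|
→ t2 |ad|a7|ad|e8|
→ t3 |72|ad|e8|e8|

RES = [0x72, 0xad, 0xe8, 0xe8]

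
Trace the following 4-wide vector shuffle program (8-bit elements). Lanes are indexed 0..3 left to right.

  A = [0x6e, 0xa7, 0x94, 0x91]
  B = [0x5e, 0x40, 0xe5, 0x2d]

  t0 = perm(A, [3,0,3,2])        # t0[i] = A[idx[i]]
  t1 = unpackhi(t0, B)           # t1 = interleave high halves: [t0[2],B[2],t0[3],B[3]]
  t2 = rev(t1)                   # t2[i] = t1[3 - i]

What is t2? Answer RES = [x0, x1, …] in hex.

→ t0 |91|6e|91|94|
→ t1 |91|e5|94|2d|
→ t2 |2d|94|e5|91|

RES = [ 0x2d  0x94  0xe5  0x91 ]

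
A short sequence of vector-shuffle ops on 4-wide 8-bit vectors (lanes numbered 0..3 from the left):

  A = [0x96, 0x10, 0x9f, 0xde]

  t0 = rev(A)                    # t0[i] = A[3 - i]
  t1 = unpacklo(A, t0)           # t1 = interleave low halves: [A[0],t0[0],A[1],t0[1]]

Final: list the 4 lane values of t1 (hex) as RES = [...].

RES = [0x96, 0xde, 0x10, 0x9f]

→ t0 |de|9f|10|96|
→ t1 |96|de|10|9f|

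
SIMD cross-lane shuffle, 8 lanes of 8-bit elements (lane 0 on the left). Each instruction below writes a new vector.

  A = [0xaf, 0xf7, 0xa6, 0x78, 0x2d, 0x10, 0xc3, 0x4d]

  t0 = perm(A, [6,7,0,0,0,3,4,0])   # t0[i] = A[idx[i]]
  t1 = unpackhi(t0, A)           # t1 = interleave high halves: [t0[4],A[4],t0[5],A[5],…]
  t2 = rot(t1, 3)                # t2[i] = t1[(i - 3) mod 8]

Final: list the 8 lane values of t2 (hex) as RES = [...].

RES = [ 0xc3  0xaf  0x4d  0xaf  0x2d  0x78  0x10  0x2d ]

→ t0 |c3|4d|af|af|af|78|2d|af|
→ t1 |af|2d|78|10|2d|c3|af|4d|
→ t2 |c3|af|4d|af|2d|78|10|2d|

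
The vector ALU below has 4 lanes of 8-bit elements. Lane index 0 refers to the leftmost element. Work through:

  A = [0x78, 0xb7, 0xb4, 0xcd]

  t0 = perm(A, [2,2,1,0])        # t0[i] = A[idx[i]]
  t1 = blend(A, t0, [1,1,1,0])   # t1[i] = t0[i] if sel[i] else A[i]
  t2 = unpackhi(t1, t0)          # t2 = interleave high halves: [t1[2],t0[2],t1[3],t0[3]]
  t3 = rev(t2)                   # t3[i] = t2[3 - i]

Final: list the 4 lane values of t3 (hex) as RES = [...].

RES = [ 0x78  0xcd  0xb7  0xb7 ]

t0 = [0xb4, 0xb4, 0xb7, 0x78]
t1 = [0xb4, 0xb4, 0xb7, 0xcd]
t2 = [0xb7, 0xb7, 0xcd, 0x78]
t3 = [0x78, 0xcd, 0xb7, 0xb7]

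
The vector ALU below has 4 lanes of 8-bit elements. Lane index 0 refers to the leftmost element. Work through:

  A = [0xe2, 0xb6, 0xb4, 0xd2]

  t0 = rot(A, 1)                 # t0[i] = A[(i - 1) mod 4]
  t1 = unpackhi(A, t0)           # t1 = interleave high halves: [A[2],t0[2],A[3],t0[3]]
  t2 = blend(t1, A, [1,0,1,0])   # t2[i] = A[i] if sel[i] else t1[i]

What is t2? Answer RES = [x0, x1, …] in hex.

RES = [0xe2, 0xb6, 0xb4, 0xb4]

t0 = [0xd2, 0xe2, 0xb6, 0xb4]
t1 = [0xb4, 0xb6, 0xd2, 0xb4]
t2 = [0xe2, 0xb6, 0xb4, 0xb4]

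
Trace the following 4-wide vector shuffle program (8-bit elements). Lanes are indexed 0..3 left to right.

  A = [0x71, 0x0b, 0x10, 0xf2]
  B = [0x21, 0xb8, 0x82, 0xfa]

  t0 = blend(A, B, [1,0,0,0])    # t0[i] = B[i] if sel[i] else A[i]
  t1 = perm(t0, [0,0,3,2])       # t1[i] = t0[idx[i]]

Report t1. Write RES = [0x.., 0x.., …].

→ t0 |21|0b|10|f2|
→ t1 |21|21|f2|10|

RES = [0x21, 0x21, 0xf2, 0x10]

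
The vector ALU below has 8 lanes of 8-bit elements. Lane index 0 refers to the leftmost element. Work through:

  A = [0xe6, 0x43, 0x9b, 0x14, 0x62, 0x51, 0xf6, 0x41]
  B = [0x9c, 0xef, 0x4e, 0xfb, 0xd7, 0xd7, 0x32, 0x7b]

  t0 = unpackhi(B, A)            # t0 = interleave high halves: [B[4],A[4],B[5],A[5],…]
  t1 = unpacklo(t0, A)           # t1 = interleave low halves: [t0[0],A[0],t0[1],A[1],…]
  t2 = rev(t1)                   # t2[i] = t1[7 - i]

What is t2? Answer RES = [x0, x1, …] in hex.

RES = [ 0x14  0x51  0x9b  0xd7  0x43  0x62  0xe6  0xd7 ]

→ t0 |d7|62|d7|51|32|f6|7b|41|
→ t1 |d7|e6|62|43|d7|9b|51|14|
→ t2 |14|51|9b|d7|43|62|e6|d7|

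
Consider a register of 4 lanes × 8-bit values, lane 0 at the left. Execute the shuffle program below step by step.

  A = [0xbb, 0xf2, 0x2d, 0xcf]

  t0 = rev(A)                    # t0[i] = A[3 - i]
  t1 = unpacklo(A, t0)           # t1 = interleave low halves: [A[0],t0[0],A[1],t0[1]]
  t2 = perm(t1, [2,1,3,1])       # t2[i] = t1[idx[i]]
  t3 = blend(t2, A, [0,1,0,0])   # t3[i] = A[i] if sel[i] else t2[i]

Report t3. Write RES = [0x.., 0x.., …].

→ t0 |cf|2d|f2|bb|
→ t1 |bb|cf|f2|2d|
→ t2 |f2|cf|2d|cf|
→ t3 |f2|f2|2d|cf|

RES = [ 0xf2  0xf2  0x2d  0xcf ]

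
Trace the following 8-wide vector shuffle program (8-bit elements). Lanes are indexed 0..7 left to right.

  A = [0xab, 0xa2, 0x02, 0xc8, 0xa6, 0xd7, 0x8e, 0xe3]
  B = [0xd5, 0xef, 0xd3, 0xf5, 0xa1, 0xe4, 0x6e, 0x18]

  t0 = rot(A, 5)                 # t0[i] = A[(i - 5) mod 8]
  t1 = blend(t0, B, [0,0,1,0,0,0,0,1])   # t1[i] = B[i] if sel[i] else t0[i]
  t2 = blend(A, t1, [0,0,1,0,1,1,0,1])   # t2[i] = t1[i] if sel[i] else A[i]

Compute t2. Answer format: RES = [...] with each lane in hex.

→ t0 |c8|a6|d7|8e|e3|ab|a2|02|
→ t1 |c8|a6|d3|8e|e3|ab|a2|18|
→ t2 |ab|a2|d3|c8|e3|ab|8e|18|

RES = [0xab, 0xa2, 0xd3, 0xc8, 0xe3, 0xab, 0x8e, 0x18]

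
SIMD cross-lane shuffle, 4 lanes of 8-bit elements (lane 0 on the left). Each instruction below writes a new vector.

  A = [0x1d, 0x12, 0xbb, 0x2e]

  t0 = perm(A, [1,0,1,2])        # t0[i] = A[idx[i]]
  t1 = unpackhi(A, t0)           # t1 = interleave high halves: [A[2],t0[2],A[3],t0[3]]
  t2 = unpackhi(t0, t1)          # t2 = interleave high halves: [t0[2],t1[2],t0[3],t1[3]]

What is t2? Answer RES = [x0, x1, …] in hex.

RES = [ 0x12  0x2e  0xbb  0xbb ]

  t0: 12 1d 12 bb
  t1: bb 12 2e bb
  t2: 12 2e bb bb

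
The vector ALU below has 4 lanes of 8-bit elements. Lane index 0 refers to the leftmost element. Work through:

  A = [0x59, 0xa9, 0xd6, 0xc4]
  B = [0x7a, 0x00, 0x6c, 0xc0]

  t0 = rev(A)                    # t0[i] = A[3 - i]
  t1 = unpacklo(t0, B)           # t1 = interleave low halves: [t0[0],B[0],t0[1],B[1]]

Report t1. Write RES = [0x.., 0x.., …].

RES = [ 0xc4  0x7a  0xd6  0x00 ]

  t0: c4 d6 a9 59
  t1: c4 7a d6 00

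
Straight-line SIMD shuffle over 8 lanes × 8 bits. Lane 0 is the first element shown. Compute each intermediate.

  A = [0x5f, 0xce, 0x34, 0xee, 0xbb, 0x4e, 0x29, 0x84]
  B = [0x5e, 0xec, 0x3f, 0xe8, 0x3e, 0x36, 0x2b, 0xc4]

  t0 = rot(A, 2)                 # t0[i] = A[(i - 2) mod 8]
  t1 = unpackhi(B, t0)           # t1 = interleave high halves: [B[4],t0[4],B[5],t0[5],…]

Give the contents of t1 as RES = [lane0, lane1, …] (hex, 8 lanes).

  t0: 29 84 5f ce 34 ee bb 4e
  t1: 3e 34 36 ee 2b bb c4 4e

RES = [0x3e, 0x34, 0x36, 0xee, 0x2b, 0xbb, 0xc4, 0x4e]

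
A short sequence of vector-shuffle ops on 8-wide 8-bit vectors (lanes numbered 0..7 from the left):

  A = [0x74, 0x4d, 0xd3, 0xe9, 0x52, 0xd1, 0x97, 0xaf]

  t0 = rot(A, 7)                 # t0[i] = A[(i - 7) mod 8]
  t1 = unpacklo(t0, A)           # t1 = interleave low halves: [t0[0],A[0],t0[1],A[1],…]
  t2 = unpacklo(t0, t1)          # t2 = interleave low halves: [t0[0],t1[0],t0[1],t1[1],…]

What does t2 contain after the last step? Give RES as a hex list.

RES = [ 0x4d  0x4d  0xd3  0x74  0xe9  0xd3  0x52  0x4d ]

  t0: 4d d3 e9 52 d1 97 af 74
  t1: 4d 74 d3 4d e9 d3 52 e9
  t2: 4d 4d d3 74 e9 d3 52 4d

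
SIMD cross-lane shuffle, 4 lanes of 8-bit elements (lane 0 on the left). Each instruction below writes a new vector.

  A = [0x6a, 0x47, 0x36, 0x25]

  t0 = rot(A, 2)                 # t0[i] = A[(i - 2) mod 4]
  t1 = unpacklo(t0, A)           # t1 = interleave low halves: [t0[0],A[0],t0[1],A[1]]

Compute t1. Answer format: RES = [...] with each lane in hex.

RES = [ 0x36  0x6a  0x25  0x47 ]

→ t0 |36|25|6a|47|
→ t1 |36|6a|25|47|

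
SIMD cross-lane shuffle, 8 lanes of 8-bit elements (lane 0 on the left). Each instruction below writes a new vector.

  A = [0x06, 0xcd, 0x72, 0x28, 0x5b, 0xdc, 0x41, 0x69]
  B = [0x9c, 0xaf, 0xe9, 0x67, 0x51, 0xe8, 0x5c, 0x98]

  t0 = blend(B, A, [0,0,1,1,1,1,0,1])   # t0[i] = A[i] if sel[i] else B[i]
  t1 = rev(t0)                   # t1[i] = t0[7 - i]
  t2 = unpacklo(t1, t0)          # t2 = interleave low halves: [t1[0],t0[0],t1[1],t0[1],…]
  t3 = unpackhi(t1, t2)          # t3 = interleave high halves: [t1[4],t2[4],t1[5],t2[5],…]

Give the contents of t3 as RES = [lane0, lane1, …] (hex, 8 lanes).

  t0: 9c af 72 28 5b dc 5c 69
  t1: 69 5c dc 5b 28 72 af 9c
  t2: 69 9c 5c af dc 72 5b 28
  t3: 28 dc 72 72 af 5b 9c 28

RES = [0x28, 0xdc, 0x72, 0x72, 0xaf, 0x5b, 0x9c, 0x28]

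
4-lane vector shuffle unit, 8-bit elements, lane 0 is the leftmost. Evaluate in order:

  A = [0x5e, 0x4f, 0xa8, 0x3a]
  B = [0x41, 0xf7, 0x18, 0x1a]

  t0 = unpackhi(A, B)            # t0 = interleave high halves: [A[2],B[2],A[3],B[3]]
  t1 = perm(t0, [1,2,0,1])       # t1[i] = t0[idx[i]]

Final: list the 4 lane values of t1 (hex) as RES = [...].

  t0: a8 18 3a 1a
  t1: 18 3a a8 18

RES = [ 0x18  0x3a  0xa8  0x18 ]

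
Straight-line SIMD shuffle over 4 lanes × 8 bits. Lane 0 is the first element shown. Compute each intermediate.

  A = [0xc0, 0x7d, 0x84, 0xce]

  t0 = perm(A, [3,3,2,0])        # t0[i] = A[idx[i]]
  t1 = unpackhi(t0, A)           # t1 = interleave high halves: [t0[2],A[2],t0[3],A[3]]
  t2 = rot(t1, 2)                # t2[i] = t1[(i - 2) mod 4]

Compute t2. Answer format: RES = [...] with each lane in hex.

RES = [0xc0, 0xce, 0x84, 0x84]

t0 = [0xce, 0xce, 0x84, 0xc0]
t1 = [0x84, 0x84, 0xc0, 0xce]
t2 = [0xc0, 0xce, 0x84, 0x84]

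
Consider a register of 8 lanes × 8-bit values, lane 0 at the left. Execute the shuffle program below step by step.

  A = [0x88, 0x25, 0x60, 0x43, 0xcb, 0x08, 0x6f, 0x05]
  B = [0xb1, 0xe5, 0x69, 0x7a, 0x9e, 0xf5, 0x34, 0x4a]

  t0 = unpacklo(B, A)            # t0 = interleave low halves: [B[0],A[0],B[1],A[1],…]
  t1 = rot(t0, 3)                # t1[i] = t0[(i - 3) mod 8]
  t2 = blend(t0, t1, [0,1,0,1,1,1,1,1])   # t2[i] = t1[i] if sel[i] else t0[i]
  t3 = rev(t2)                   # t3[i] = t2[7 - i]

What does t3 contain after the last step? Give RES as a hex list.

RES = [0x69, 0x25, 0xe5, 0x88, 0xb1, 0xe5, 0x7a, 0xb1]

t0 = [0xb1, 0x88, 0xe5, 0x25, 0x69, 0x60, 0x7a, 0x43]
t1 = [0x60, 0x7a, 0x43, 0xb1, 0x88, 0xe5, 0x25, 0x69]
t2 = [0xb1, 0x7a, 0xe5, 0xb1, 0x88, 0xe5, 0x25, 0x69]
t3 = [0x69, 0x25, 0xe5, 0x88, 0xb1, 0xe5, 0x7a, 0xb1]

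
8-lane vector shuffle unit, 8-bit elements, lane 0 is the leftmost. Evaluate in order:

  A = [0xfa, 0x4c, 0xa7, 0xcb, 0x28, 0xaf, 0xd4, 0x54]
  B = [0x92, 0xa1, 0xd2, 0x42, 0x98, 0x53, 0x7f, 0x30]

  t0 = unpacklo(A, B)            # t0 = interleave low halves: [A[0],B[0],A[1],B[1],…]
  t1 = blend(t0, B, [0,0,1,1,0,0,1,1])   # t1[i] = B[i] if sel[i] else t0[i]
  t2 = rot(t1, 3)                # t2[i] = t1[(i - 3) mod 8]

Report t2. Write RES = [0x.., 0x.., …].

  t0: fa 92 4c a1 a7 d2 cb 42
  t1: fa 92 d2 42 a7 d2 7f 30
  t2: d2 7f 30 fa 92 d2 42 a7

RES = [0xd2, 0x7f, 0x30, 0xfa, 0x92, 0xd2, 0x42, 0xa7]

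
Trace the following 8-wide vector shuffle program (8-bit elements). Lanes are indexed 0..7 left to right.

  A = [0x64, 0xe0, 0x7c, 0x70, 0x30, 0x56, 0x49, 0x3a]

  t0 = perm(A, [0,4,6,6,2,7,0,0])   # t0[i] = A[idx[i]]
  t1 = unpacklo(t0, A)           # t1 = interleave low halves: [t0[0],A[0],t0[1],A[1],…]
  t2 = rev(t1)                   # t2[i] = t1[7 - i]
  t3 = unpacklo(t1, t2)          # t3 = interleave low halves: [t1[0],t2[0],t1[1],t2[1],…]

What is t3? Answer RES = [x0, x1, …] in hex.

RES = [0x64, 0x70, 0x64, 0x49, 0x30, 0x7c, 0xe0, 0x49]

→ t0 |64|30|49|49|7c|3a|64|64|
→ t1 |64|64|30|e0|49|7c|49|70|
→ t2 |70|49|7c|49|e0|30|64|64|
→ t3 |64|70|64|49|30|7c|e0|49|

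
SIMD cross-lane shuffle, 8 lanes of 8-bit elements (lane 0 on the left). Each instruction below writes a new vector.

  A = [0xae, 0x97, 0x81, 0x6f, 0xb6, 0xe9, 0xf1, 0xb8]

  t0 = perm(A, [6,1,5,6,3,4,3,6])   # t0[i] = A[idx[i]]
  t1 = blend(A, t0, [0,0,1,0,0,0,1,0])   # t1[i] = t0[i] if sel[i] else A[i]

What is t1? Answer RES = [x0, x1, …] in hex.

RES = [0xae, 0x97, 0xe9, 0x6f, 0xb6, 0xe9, 0x6f, 0xb8]

t0 = [0xf1, 0x97, 0xe9, 0xf1, 0x6f, 0xb6, 0x6f, 0xf1]
t1 = [0xae, 0x97, 0xe9, 0x6f, 0xb6, 0xe9, 0x6f, 0xb8]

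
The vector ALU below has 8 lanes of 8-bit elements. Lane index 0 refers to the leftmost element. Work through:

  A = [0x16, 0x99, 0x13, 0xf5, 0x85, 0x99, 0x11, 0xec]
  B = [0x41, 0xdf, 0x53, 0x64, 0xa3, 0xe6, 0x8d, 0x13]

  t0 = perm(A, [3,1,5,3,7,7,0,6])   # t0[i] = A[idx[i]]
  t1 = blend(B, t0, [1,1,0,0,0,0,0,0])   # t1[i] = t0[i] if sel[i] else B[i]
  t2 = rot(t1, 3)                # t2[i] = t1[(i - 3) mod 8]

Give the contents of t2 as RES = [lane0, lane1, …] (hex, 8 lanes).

RES = [ 0xe6  0x8d  0x13  0xf5  0x99  0x53  0x64  0xa3 ]

t0 = [0xf5, 0x99, 0x99, 0xf5, 0xec, 0xec, 0x16, 0x11]
t1 = [0xf5, 0x99, 0x53, 0x64, 0xa3, 0xe6, 0x8d, 0x13]
t2 = [0xe6, 0x8d, 0x13, 0xf5, 0x99, 0x53, 0x64, 0xa3]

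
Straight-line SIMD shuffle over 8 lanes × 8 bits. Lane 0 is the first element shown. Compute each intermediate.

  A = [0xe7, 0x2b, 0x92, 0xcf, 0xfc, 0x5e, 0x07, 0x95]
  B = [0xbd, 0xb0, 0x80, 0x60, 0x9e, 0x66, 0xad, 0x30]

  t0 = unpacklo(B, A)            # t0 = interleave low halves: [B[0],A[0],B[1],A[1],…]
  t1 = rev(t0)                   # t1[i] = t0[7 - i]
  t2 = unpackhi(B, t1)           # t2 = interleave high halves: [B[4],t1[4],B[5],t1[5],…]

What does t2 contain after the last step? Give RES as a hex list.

  t0: bd e7 b0 2b 80 92 60 cf
  t1: cf 60 92 80 2b b0 e7 bd
  t2: 9e 2b 66 b0 ad e7 30 bd

RES = [ 0x9e  0x2b  0x66  0xb0  0xad  0xe7  0x30  0xbd ]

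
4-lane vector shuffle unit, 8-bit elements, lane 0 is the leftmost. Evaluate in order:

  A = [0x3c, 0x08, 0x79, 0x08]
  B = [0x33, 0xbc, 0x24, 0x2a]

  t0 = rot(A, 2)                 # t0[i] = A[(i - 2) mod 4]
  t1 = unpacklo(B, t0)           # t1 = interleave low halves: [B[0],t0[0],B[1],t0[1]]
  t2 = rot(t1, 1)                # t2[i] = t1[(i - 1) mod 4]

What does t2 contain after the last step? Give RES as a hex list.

  t0: 79 08 3c 08
  t1: 33 79 bc 08
  t2: 08 33 79 bc

RES = [0x08, 0x33, 0x79, 0xbc]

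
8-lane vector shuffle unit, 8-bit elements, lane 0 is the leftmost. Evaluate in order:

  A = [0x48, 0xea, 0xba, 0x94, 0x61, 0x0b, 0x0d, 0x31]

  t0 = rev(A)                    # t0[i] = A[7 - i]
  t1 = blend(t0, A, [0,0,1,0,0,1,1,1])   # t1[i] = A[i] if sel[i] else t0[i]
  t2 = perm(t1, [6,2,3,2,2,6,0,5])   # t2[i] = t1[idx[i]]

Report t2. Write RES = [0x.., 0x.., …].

t0 = [0x31, 0x0d, 0x0b, 0x61, 0x94, 0xba, 0xea, 0x48]
t1 = [0x31, 0x0d, 0xba, 0x61, 0x94, 0x0b, 0x0d, 0x31]
t2 = [0x0d, 0xba, 0x61, 0xba, 0xba, 0x0d, 0x31, 0x0b]

RES = [0x0d, 0xba, 0x61, 0xba, 0xba, 0x0d, 0x31, 0x0b]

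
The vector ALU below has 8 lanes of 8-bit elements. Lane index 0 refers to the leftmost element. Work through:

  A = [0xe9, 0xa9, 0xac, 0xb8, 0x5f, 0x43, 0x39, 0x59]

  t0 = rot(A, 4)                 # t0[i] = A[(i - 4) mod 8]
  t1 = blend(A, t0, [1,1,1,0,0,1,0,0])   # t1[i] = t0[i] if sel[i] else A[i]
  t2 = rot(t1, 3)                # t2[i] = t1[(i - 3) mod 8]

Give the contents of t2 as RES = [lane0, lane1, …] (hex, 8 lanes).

RES = [ 0xa9  0x39  0x59  0x5f  0x43  0x39  0xb8  0x5f ]

  t0: 5f 43 39 59 e9 a9 ac b8
  t1: 5f 43 39 b8 5f a9 39 59
  t2: a9 39 59 5f 43 39 b8 5f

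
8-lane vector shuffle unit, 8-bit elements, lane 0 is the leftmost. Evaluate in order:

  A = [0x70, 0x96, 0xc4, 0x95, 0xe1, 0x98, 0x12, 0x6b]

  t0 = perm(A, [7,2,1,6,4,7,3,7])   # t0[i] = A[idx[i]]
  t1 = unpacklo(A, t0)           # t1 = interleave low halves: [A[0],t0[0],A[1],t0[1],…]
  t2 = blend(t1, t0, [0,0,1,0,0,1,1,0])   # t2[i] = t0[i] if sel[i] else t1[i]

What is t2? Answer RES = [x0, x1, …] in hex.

  t0: 6b c4 96 12 e1 6b 95 6b
  t1: 70 6b 96 c4 c4 96 95 12
  t2: 70 6b 96 c4 c4 6b 95 12

RES = [0x70, 0x6b, 0x96, 0xc4, 0xc4, 0x6b, 0x95, 0x12]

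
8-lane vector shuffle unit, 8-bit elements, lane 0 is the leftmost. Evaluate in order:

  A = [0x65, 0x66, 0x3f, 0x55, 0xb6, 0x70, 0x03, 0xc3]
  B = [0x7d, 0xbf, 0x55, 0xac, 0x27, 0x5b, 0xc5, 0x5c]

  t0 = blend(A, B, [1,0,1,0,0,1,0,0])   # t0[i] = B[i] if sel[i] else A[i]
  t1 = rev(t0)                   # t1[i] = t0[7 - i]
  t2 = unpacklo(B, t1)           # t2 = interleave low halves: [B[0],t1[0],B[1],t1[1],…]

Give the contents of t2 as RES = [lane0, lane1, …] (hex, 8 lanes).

t0 = [0x7d, 0x66, 0x55, 0x55, 0xb6, 0x5b, 0x03, 0xc3]
t1 = [0xc3, 0x03, 0x5b, 0xb6, 0x55, 0x55, 0x66, 0x7d]
t2 = [0x7d, 0xc3, 0xbf, 0x03, 0x55, 0x5b, 0xac, 0xb6]

RES = [ 0x7d  0xc3  0xbf  0x03  0x55  0x5b  0xac  0xb6 ]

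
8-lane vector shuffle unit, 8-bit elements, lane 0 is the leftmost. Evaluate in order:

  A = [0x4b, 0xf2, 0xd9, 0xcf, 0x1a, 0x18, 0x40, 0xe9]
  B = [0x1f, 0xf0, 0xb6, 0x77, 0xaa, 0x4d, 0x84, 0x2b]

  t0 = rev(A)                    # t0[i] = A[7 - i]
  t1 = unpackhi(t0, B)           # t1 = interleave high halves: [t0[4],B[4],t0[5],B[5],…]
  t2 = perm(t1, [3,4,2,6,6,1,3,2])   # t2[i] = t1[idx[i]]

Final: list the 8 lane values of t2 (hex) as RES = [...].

RES = [0x4d, 0xf2, 0xd9, 0x4b, 0x4b, 0xaa, 0x4d, 0xd9]

t0 = [0xe9, 0x40, 0x18, 0x1a, 0xcf, 0xd9, 0xf2, 0x4b]
t1 = [0xcf, 0xaa, 0xd9, 0x4d, 0xf2, 0x84, 0x4b, 0x2b]
t2 = [0x4d, 0xf2, 0xd9, 0x4b, 0x4b, 0xaa, 0x4d, 0xd9]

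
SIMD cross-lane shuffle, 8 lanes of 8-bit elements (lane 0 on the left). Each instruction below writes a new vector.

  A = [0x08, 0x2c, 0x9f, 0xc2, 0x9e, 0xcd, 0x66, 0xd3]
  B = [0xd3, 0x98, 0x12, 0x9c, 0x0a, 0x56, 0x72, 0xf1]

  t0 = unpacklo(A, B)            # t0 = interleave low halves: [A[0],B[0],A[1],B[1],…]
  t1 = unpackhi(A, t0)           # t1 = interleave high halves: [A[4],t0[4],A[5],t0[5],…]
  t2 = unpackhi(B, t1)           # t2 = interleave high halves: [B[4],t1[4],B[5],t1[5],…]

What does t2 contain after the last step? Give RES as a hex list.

  t0: 08 d3 2c 98 9f 12 c2 9c
  t1: 9e 9f cd 12 66 c2 d3 9c
  t2: 0a 66 56 c2 72 d3 f1 9c

RES = [ 0x0a  0x66  0x56  0xc2  0x72  0xd3  0xf1  0x9c ]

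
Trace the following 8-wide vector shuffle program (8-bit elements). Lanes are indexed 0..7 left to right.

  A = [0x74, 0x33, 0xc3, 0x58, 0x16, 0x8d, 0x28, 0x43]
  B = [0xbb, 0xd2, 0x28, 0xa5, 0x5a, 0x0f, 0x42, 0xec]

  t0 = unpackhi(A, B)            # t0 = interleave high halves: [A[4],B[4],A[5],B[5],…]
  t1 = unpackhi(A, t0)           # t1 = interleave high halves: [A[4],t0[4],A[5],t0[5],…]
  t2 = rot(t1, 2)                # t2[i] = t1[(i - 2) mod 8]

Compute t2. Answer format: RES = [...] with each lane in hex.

RES = [0x43, 0xec, 0x16, 0x28, 0x8d, 0x42, 0x28, 0x43]

→ t0 |16|5a|8d|0f|28|42|43|ec|
→ t1 |16|28|8d|42|28|43|43|ec|
→ t2 |43|ec|16|28|8d|42|28|43|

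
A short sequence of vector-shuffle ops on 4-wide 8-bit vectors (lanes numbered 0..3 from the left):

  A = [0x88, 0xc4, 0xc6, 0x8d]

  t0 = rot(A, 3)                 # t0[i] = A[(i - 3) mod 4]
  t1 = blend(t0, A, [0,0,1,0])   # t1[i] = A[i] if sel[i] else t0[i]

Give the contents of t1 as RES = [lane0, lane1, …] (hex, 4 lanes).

RES = [0xc4, 0xc6, 0xc6, 0x88]

  t0: c4 c6 8d 88
  t1: c4 c6 c6 88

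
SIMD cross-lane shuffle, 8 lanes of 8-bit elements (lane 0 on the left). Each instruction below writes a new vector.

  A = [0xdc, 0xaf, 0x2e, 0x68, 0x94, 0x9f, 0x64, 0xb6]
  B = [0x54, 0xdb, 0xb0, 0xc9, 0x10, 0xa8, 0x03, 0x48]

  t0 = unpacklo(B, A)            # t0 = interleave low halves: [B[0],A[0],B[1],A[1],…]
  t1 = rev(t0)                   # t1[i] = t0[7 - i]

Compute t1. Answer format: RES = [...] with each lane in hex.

RES = [ 0x68  0xc9  0x2e  0xb0  0xaf  0xdb  0xdc  0x54 ]

→ t0 |54|dc|db|af|b0|2e|c9|68|
→ t1 |68|c9|2e|b0|af|db|dc|54|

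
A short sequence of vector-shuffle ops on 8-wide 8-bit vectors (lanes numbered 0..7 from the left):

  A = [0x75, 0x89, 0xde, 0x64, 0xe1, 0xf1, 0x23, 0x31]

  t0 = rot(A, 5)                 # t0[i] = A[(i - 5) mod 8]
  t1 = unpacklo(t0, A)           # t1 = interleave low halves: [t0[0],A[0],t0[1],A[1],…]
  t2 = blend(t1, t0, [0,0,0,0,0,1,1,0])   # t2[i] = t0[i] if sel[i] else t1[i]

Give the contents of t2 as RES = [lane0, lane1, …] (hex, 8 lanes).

RES = [0x64, 0x75, 0xe1, 0x89, 0xf1, 0x75, 0x89, 0x64]

  t0: 64 e1 f1 23 31 75 89 de
  t1: 64 75 e1 89 f1 de 23 64
  t2: 64 75 e1 89 f1 75 89 64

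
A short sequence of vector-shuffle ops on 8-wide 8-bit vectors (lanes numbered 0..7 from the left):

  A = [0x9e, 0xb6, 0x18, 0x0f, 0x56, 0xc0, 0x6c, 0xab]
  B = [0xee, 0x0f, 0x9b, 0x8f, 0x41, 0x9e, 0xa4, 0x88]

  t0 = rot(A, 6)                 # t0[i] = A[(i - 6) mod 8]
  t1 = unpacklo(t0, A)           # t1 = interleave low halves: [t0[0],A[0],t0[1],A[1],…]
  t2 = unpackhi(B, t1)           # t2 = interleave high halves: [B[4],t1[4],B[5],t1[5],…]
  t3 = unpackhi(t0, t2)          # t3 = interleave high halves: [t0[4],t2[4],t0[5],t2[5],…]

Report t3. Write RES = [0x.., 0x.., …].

RES = [0x6c, 0xa4, 0xab, 0xc0, 0x9e, 0x88, 0xb6, 0x0f]

t0 = [0x18, 0x0f, 0x56, 0xc0, 0x6c, 0xab, 0x9e, 0xb6]
t1 = [0x18, 0x9e, 0x0f, 0xb6, 0x56, 0x18, 0xc0, 0x0f]
t2 = [0x41, 0x56, 0x9e, 0x18, 0xa4, 0xc0, 0x88, 0x0f]
t3 = [0x6c, 0xa4, 0xab, 0xc0, 0x9e, 0x88, 0xb6, 0x0f]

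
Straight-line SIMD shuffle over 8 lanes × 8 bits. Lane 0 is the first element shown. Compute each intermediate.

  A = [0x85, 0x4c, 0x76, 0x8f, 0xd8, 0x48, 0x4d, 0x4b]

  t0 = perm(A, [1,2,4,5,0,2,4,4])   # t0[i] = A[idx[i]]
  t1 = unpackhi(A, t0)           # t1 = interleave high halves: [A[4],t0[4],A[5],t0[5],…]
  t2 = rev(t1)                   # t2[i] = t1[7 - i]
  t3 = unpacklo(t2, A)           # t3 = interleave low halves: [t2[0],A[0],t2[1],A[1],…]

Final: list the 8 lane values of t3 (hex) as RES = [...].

RES = [0xd8, 0x85, 0x4b, 0x4c, 0xd8, 0x76, 0x4d, 0x8f]

→ t0 |4c|76|d8|48|85|76|d8|d8|
→ t1 |d8|85|48|76|4d|d8|4b|d8|
→ t2 |d8|4b|d8|4d|76|48|85|d8|
→ t3 |d8|85|4b|4c|d8|76|4d|8f|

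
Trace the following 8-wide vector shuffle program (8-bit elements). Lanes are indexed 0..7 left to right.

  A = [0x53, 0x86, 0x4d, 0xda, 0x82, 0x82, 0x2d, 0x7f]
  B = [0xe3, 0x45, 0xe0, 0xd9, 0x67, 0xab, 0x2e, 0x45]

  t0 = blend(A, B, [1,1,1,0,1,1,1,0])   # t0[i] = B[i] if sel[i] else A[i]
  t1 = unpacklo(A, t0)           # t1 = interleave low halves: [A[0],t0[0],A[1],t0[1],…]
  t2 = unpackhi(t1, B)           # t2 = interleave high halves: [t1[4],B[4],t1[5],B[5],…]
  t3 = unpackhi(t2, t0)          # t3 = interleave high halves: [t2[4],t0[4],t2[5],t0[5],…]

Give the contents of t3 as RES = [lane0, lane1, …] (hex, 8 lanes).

  t0: e3 45 e0 da 67 ab 2e 7f
  t1: 53 e3 86 45 4d e0 da da
  t2: 4d 67 e0 ab da 2e da 45
  t3: da 67 2e ab da 2e 45 7f

RES = [ 0xda  0x67  0x2e  0xab  0xda  0x2e  0x45  0x7f ]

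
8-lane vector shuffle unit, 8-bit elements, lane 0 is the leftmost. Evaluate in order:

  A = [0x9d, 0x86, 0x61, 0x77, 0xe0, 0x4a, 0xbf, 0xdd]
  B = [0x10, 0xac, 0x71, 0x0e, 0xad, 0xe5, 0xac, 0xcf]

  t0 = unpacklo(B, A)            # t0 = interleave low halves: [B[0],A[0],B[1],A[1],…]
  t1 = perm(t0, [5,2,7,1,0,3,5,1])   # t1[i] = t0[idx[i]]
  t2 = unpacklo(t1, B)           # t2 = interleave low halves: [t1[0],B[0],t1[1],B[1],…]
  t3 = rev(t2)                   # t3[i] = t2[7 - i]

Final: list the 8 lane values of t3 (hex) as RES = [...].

RES = [ 0x0e  0x9d  0x71  0x77  0xac  0xac  0x10  0x61 ]

  t0: 10 9d ac 86 71 61 0e 77
  t1: 61 ac 77 9d 10 86 61 9d
  t2: 61 10 ac ac 77 71 9d 0e
  t3: 0e 9d 71 77 ac ac 10 61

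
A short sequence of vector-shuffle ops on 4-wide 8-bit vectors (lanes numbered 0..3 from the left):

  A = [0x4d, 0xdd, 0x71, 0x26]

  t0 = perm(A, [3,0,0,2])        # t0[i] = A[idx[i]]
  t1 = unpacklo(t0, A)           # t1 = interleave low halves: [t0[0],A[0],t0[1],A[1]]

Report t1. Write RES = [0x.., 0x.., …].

RES = [0x26, 0x4d, 0x4d, 0xdd]

  t0: 26 4d 4d 71
  t1: 26 4d 4d dd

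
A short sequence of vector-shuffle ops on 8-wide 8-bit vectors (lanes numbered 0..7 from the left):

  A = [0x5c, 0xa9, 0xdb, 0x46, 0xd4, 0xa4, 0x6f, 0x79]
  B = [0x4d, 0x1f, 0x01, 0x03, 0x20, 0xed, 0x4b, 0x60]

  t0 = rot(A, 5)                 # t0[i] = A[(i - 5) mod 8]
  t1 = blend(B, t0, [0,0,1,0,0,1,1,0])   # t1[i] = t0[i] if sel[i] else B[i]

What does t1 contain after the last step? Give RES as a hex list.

t0 = [0x46, 0xd4, 0xa4, 0x6f, 0x79, 0x5c, 0xa9, 0xdb]
t1 = [0x4d, 0x1f, 0xa4, 0x03, 0x20, 0x5c, 0xa9, 0x60]

RES = [ 0x4d  0x1f  0xa4  0x03  0x20  0x5c  0xa9  0x60 ]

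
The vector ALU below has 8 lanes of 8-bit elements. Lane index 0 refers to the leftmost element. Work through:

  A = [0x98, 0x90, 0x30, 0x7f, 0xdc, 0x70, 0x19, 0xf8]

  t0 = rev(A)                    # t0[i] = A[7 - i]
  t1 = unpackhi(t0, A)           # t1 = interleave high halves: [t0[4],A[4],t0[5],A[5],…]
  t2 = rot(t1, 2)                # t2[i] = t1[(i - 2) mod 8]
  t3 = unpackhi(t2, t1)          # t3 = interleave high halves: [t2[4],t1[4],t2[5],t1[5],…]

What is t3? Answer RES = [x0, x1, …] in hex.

RES = [0x30, 0x90, 0x70, 0x19, 0x90, 0x98, 0x19, 0xf8]

  t0: f8 19 70 dc 7f 30 90 98
  t1: 7f dc 30 70 90 19 98 f8
  t2: 98 f8 7f dc 30 70 90 19
  t3: 30 90 70 19 90 98 19 f8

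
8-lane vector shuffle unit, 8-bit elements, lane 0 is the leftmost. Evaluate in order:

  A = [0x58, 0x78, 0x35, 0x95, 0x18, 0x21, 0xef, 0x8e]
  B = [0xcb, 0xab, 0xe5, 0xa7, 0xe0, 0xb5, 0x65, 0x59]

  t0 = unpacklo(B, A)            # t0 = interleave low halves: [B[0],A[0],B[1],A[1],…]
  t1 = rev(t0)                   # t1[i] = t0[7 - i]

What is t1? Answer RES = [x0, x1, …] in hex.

RES = [0x95, 0xa7, 0x35, 0xe5, 0x78, 0xab, 0x58, 0xcb]

t0 = [0xcb, 0x58, 0xab, 0x78, 0xe5, 0x35, 0xa7, 0x95]
t1 = [0x95, 0xa7, 0x35, 0xe5, 0x78, 0xab, 0x58, 0xcb]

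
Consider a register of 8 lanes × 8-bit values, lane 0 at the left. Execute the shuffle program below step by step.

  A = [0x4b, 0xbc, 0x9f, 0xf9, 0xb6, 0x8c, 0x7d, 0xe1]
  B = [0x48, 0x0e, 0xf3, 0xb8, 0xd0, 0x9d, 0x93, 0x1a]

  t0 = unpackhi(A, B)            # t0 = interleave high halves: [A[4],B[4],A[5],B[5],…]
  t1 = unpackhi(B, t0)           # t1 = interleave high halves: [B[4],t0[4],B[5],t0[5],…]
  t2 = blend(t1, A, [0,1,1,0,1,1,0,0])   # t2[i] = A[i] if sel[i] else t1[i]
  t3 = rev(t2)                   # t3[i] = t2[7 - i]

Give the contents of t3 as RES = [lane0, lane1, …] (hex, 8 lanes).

  t0: b6 d0 8c 9d 7d 93 e1 1a
  t1: d0 7d 9d 93 93 e1 1a 1a
  t2: d0 bc 9f 93 b6 8c 1a 1a
  t3: 1a 1a 8c b6 93 9f bc d0

RES = [0x1a, 0x1a, 0x8c, 0xb6, 0x93, 0x9f, 0xbc, 0xd0]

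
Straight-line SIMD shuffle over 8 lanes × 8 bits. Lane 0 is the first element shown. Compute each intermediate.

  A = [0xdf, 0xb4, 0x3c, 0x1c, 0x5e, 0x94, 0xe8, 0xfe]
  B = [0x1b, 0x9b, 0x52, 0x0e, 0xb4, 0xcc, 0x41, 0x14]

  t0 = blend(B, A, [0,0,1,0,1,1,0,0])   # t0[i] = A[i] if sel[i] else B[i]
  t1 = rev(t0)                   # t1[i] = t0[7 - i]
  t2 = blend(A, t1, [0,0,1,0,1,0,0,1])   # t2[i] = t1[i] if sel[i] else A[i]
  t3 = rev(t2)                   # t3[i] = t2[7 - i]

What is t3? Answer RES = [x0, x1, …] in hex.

  t0: 1b 9b 3c 0e 5e 94 41 14
  t1: 14 41 94 5e 0e 3c 9b 1b
  t2: df b4 94 1c 0e 94 e8 1b
  t3: 1b e8 94 0e 1c 94 b4 df

RES = [ 0x1b  0xe8  0x94  0x0e  0x1c  0x94  0xb4  0xdf ]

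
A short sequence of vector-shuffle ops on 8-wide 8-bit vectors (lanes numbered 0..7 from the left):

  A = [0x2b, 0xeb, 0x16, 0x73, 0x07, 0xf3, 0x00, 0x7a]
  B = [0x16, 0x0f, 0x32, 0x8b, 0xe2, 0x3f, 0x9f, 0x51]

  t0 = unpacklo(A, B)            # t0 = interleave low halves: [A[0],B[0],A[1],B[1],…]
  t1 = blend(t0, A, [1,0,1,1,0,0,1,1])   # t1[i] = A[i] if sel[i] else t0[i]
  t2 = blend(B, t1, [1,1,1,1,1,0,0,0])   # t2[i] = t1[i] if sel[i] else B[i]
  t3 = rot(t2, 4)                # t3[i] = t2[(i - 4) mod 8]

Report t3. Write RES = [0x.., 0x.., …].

  t0: 2b 16 eb 0f 16 32 73 8b
  t1: 2b 16 16 73 16 32 00 7a
  t2: 2b 16 16 73 16 3f 9f 51
  t3: 16 3f 9f 51 2b 16 16 73

RES = [0x16, 0x3f, 0x9f, 0x51, 0x2b, 0x16, 0x16, 0x73]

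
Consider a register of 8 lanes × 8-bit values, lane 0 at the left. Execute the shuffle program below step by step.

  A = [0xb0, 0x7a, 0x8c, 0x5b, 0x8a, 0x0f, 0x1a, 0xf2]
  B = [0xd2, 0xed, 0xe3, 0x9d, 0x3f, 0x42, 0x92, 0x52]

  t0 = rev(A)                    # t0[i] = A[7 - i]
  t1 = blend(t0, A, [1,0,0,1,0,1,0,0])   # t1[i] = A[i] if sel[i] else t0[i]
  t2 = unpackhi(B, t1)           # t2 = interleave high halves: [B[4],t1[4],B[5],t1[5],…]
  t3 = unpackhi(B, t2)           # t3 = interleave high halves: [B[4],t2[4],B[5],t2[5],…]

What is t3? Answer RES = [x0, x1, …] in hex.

RES = [ 0x3f  0x92  0x42  0x7a  0x92  0x52  0x52  0xb0 ]

t0 = [0xf2, 0x1a, 0x0f, 0x8a, 0x5b, 0x8c, 0x7a, 0xb0]
t1 = [0xb0, 0x1a, 0x0f, 0x5b, 0x5b, 0x0f, 0x7a, 0xb0]
t2 = [0x3f, 0x5b, 0x42, 0x0f, 0x92, 0x7a, 0x52, 0xb0]
t3 = [0x3f, 0x92, 0x42, 0x7a, 0x92, 0x52, 0x52, 0xb0]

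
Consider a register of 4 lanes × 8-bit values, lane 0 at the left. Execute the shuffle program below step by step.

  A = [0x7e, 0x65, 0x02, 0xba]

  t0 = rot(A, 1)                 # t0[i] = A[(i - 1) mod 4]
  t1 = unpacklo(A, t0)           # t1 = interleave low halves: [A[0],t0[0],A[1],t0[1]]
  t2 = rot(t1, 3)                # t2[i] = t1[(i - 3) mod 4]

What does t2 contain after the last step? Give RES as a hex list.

RES = [ 0xba  0x65  0x7e  0x7e ]

→ t0 |ba|7e|65|02|
→ t1 |7e|ba|65|7e|
→ t2 |ba|65|7e|7e|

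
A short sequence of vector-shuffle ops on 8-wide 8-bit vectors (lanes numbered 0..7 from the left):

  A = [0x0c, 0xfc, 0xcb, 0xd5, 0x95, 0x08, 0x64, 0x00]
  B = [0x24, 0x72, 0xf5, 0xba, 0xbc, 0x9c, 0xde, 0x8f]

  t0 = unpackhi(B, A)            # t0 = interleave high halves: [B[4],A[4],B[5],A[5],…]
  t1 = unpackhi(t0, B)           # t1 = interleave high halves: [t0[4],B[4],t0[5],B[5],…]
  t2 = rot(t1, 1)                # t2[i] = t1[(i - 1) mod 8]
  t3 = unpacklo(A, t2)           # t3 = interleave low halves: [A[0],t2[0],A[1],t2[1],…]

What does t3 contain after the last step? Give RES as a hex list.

RES = [ 0x0c  0x8f  0xfc  0xde  0xcb  0xbc  0xd5  0x64 ]

t0 = [0xbc, 0x95, 0x9c, 0x08, 0xde, 0x64, 0x8f, 0x00]
t1 = [0xde, 0xbc, 0x64, 0x9c, 0x8f, 0xde, 0x00, 0x8f]
t2 = [0x8f, 0xde, 0xbc, 0x64, 0x9c, 0x8f, 0xde, 0x00]
t3 = [0x0c, 0x8f, 0xfc, 0xde, 0xcb, 0xbc, 0xd5, 0x64]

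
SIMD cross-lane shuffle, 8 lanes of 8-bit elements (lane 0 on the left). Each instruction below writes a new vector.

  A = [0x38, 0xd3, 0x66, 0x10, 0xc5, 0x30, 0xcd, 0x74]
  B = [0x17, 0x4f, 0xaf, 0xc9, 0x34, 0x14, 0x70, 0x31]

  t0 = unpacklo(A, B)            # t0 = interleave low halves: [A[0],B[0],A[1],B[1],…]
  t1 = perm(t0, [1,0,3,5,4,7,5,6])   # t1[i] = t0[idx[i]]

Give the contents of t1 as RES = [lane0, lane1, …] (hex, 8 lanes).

RES = [ 0x17  0x38  0x4f  0xaf  0x66  0xc9  0xaf  0x10 ]

→ t0 |38|17|d3|4f|66|af|10|c9|
→ t1 |17|38|4f|af|66|c9|af|10|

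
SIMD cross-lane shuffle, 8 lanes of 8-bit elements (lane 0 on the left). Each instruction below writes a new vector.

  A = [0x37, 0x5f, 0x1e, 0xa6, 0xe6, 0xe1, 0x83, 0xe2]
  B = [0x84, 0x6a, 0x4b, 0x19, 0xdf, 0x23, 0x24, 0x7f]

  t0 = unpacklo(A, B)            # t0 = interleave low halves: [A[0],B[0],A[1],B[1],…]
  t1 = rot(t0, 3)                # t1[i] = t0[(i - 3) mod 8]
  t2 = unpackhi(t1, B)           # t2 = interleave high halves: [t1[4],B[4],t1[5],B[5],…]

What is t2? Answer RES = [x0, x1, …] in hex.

RES = [ 0x84  0xdf  0x5f  0x23  0x6a  0x24  0x1e  0x7f ]

  t0: 37 84 5f 6a 1e 4b a6 19
  t1: 4b a6 19 37 84 5f 6a 1e
  t2: 84 df 5f 23 6a 24 1e 7f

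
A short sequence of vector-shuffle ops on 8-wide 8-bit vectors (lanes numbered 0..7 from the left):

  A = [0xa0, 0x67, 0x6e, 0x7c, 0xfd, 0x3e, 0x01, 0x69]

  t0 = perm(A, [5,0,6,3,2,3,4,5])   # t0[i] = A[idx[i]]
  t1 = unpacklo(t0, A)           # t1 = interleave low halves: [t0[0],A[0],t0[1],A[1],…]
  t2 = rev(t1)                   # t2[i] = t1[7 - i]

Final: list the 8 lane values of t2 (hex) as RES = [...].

RES = [0x7c, 0x7c, 0x6e, 0x01, 0x67, 0xa0, 0xa0, 0x3e]

→ t0 |3e|a0|01|7c|6e|7c|fd|3e|
→ t1 |3e|a0|a0|67|01|6e|7c|7c|
→ t2 |7c|7c|6e|01|67|a0|a0|3e|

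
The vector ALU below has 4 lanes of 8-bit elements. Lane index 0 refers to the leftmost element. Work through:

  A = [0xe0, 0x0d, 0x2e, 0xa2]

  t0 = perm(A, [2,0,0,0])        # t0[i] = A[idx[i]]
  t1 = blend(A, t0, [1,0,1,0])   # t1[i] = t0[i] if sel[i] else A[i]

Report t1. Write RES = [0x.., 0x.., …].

RES = [ 0x2e  0x0d  0xe0  0xa2 ]

→ t0 |2e|e0|e0|e0|
→ t1 |2e|0d|e0|a2|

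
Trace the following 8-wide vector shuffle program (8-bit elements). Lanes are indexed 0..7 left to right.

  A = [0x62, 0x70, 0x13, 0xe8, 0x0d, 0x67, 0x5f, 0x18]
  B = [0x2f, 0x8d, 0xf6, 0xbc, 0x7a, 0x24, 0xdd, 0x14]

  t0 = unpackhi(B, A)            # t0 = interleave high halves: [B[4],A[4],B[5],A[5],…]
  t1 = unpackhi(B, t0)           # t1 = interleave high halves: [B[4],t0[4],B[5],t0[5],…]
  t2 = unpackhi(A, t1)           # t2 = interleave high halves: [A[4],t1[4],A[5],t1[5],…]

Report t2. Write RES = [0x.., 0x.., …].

t0 = [0x7a, 0x0d, 0x24, 0x67, 0xdd, 0x5f, 0x14, 0x18]
t1 = [0x7a, 0xdd, 0x24, 0x5f, 0xdd, 0x14, 0x14, 0x18]
t2 = [0x0d, 0xdd, 0x67, 0x14, 0x5f, 0x14, 0x18, 0x18]

RES = [0x0d, 0xdd, 0x67, 0x14, 0x5f, 0x14, 0x18, 0x18]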